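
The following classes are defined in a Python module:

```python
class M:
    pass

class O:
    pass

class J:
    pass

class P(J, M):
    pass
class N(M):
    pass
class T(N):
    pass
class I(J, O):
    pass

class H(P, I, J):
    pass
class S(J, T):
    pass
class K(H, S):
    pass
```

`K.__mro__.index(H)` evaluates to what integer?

L[K] = K + merge(L[H], L[S], [H S])
  take H:  [H P I J M O object] + [S J T N M object] + [H S]
  take P:  [P I J M O object] + [S J T N M object] + [S]
  take I:  [I J M O object] + [S J T N M object] + [S]
  take S:  [J M O object] + [S J T N M object] + [S]
  take J:  [J M O object] + [J T N M object]
  take T:  [M O object] + [T N M object]
  take N:  [M O object] + [N M object]
  take M:  [M O object] + [M object]
  take O:  [O object] + [object]
  take object:  [object] + [object]
MRO: K H P I S J T N M O object
H sits at index 1.

1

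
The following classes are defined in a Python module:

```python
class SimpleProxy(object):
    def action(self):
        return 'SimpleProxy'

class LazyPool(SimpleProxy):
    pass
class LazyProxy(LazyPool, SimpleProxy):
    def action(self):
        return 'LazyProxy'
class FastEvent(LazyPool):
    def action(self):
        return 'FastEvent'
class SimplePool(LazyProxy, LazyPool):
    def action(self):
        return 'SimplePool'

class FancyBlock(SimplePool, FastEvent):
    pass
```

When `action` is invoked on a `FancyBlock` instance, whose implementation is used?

SimplePool

L[FancyBlock] = FancyBlock + merge(L[SimplePool], L[FastEvent], [SimplePool FastEvent])
  take SimplePool:  [SimplePool LazyProxy LazyPool SimpleProxy object] + [FastEvent LazyPool SimpleProxy object] + [SimplePool FastEvent]
  take LazyProxy:  [LazyProxy LazyPool SimpleProxy object] + [FastEvent LazyPool SimpleProxy object] + [FastEvent]
  take FastEvent:  [LazyPool SimpleProxy object] + [FastEvent LazyPool SimpleProxy object] + [FastEvent]
  take LazyPool:  [LazyPool SimpleProxy object] + [LazyPool SimpleProxy object]
  take SimpleProxy:  [SimpleProxy object] + [SimpleProxy object]
  take object:  [object] + [object]
MRO: FancyBlock SimplePool LazyProxy FastEvent LazyPool SimpleProxy object
action is defined in: FastEvent, LazyProxy, SimplePool, SimpleProxy. First along the MRO is SimplePool.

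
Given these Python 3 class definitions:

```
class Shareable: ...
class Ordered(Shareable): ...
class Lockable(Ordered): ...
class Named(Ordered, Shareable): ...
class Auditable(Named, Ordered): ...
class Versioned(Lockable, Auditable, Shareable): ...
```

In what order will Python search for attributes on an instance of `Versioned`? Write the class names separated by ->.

L[Versioned] = Versioned + merge(L[Lockable], L[Auditable], L[Shareable], [Lockable Auditable Shareable])
  take Lockable:  [Lockable Ordered Shareable object] + [Auditable Named Ordered Shareable object] + [Shareable object] + [Lockable Auditable Shareable]
  take Auditable:  [Ordered Shareable object] + [Auditable Named Ordered Shareable object] + [Shareable object] + [Auditable Shareable]
  take Named:  [Ordered Shareable object] + [Named Ordered Shareable object] + [Shareable object] + [Shareable]
  take Ordered:  [Ordered Shareable object] + [Ordered Shareable object] + [Shareable object] + [Shareable]
  take Shareable:  [Shareable object] + [Shareable object] + [Shareable object] + [Shareable]
  take object:  [object] + [object] + [object]

Versioned -> Lockable -> Auditable -> Named -> Ordered -> Shareable -> object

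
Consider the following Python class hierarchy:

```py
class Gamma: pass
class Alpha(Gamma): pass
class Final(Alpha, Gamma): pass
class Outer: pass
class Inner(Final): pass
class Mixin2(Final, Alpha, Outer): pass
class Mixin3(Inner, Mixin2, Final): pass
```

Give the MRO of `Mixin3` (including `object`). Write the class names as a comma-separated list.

Mixin3, Inner, Mixin2, Final, Alpha, Gamma, Outer, object

L[Mixin3] = Mixin3 + merge(L[Inner], L[Mixin2], L[Final], [Inner Mixin2 Final])
  take Inner:  [Inner Final Alpha Gamma object] + [Mixin2 Final Alpha Gamma Outer object] + [Final Alpha Gamma object] + [Inner Mixin2 Final]
  take Mixin2:  [Final Alpha Gamma object] + [Mixin2 Final Alpha Gamma Outer object] + [Final Alpha Gamma object] + [Mixin2 Final]
  take Final:  [Final Alpha Gamma object] + [Final Alpha Gamma Outer object] + [Final Alpha Gamma object] + [Final]
  take Alpha:  [Alpha Gamma object] + [Alpha Gamma Outer object] + [Alpha Gamma object]
  take Gamma:  [Gamma object] + [Gamma Outer object] + [Gamma object]
  take Outer:  [object] + [Outer object] + [object]
  take object:  [object] + [object] + [object]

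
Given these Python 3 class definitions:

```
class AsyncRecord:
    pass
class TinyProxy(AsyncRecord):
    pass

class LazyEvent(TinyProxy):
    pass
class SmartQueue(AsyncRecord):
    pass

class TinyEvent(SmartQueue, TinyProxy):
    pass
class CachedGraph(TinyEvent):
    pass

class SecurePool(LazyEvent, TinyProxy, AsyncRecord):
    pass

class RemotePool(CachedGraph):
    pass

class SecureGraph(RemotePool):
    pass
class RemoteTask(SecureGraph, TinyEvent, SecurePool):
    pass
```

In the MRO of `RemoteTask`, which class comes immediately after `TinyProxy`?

AsyncRecord

L[RemoteTask] = RemoteTask + merge(L[SecureGraph], L[TinyEvent], L[SecurePool], [SecureGraph TinyEvent SecurePool])
  take SecureGraph:  [SecureGraph RemotePool CachedGraph TinyEvent SmartQueue TinyProxy AsyncRecord object] + [TinyEvent SmartQueue TinyProxy AsyncRecord object] + [SecurePool LazyEvent TinyProxy AsyncRecord object] + [SecureGraph TinyEvent SecurePool]
  take RemotePool:  [RemotePool CachedGraph TinyEvent SmartQueue TinyProxy AsyncRecord object] + [TinyEvent SmartQueue TinyProxy AsyncRecord object] + [SecurePool LazyEvent TinyProxy AsyncRecord object] + [TinyEvent SecurePool]
  take CachedGraph:  [CachedGraph TinyEvent SmartQueue TinyProxy AsyncRecord object] + [TinyEvent SmartQueue TinyProxy AsyncRecord object] + [SecurePool LazyEvent TinyProxy AsyncRecord object] + [TinyEvent SecurePool]
  take TinyEvent:  [TinyEvent SmartQueue TinyProxy AsyncRecord object] + [TinyEvent SmartQueue TinyProxy AsyncRecord object] + [SecurePool LazyEvent TinyProxy AsyncRecord object] + [TinyEvent SecurePool]
  take SmartQueue:  [SmartQueue TinyProxy AsyncRecord object] + [SmartQueue TinyProxy AsyncRecord object] + [SecurePool LazyEvent TinyProxy AsyncRecord object] + [SecurePool]
  take SecurePool:  [TinyProxy AsyncRecord object] + [TinyProxy AsyncRecord object] + [SecurePool LazyEvent TinyProxy AsyncRecord object] + [SecurePool]
  take LazyEvent:  [TinyProxy AsyncRecord object] + [TinyProxy AsyncRecord object] + [LazyEvent TinyProxy AsyncRecord object]
  take TinyProxy:  [TinyProxy AsyncRecord object] + [TinyProxy AsyncRecord object] + [TinyProxy AsyncRecord object]
  take AsyncRecord:  [AsyncRecord object] + [AsyncRecord object] + [AsyncRecord object]
  take object:  [object] + [object] + [object]
MRO: RemoteTask SecureGraph RemotePool CachedGraph TinyEvent SmartQueue SecurePool LazyEvent TinyProxy AsyncRecord object
TinyProxy is at position 8; next is AsyncRecord.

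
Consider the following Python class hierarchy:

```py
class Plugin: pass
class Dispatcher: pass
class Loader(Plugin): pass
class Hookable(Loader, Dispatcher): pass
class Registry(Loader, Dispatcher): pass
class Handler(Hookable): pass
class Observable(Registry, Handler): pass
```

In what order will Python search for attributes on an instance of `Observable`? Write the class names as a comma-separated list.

Observable, Registry, Handler, Hookable, Loader, Plugin, Dispatcher, object

L[Observable] = Observable + merge(L[Registry], L[Handler], [Registry Handler])
  take Registry:  [Registry Loader Plugin Dispatcher object] + [Handler Hookable Loader Plugin Dispatcher object] + [Registry Handler]
  take Handler:  [Loader Plugin Dispatcher object] + [Handler Hookable Loader Plugin Dispatcher object] + [Handler]
  take Hookable:  [Loader Plugin Dispatcher object] + [Hookable Loader Plugin Dispatcher object]
  take Loader:  [Loader Plugin Dispatcher object] + [Loader Plugin Dispatcher object]
  take Plugin:  [Plugin Dispatcher object] + [Plugin Dispatcher object]
  take Dispatcher:  [Dispatcher object] + [Dispatcher object]
  take object:  [object] + [object]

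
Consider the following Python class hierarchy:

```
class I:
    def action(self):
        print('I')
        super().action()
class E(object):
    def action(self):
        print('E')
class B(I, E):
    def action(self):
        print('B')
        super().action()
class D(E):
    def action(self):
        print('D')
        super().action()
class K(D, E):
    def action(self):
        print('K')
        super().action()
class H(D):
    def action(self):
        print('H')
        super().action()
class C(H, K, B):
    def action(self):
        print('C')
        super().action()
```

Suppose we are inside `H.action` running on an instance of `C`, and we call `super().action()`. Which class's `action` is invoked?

K

L[C] = C + merge(L[H], L[K], L[B], [H K B])
  take H:  [H D E object] + [K D E object] + [B I E object] + [H K B]
  take K:  [D E object] + [K D E object] + [B I E object] + [K B]
  take D:  [D E object] + [D E object] + [B I E object] + [B]
  take B:  [E object] + [E object] + [B I E object] + [B]
  take I:  [E object] + [E object] + [I E object]
  take E:  [E object] + [E object] + [E object]
  take object:  [object] + [object] + [object]
MRO: C H K D B I E object
super() in H.action on a C instance goes to the class after H in C's MRO: K.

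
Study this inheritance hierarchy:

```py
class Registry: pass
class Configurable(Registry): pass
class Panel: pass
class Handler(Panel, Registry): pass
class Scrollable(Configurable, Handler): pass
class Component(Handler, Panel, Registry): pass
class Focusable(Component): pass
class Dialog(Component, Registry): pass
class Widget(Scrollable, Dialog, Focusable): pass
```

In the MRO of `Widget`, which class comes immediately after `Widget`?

Scrollable

L[Widget] = Widget + merge(L[Scrollable], L[Dialog], L[Focusable], [Scrollable Dialog Focusable])
  take Scrollable:  [Scrollable Configurable Handler Panel Registry object] + [Dialog Component Handler Panel Registry object] + [Focusable Component Handler Panel Registry object] + [Scrollable Dialog Focusable]
  take Configurable:  [Configurable Handler Panel Registry object] + [Dialog Component Handler Panel Registry object] + [Focusable Component Handler Panel Registry object] + [Dialog Focusable]
  take Dialog:  [Handler Panel Registry object] + [Dialog Component Handler Panel Registry object] + [Focusable Component Handler Panel Registry object] + [Dialog Focusable]
  take Focusable:  [Handler Panel Registry object] + [Component Handler Panel Registry object] + [Focusable Component Handler Panel Registry object] + [Focusable]
  take Component:  [Handler Panel Registry object] + [Component Handler Panel Registry object] + [Component Handler Panel Registry object]
  take Handler:  [Handler Panel Registry object] + [Handler Panel Registry object] + [Handler Panel Registry object]
  take Panel:  [Panel Registry object] + [Panel Registry object] + [Panel Registry object]
  take Registry:  [Registry object] + [Registry object] + [Registry object]
  take object:  [object] + [object] + [object]
MRO: Widget Scrollable Configurable Dialog Focusable Component Handler Panel Registry object
Widget is at position 0; next is Scrollable.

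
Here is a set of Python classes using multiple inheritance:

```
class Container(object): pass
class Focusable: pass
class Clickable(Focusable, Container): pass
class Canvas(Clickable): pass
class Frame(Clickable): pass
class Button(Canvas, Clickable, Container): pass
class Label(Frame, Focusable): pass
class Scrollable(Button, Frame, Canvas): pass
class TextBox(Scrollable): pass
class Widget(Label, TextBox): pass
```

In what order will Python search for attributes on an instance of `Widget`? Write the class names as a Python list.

[Widget, Label, TextBox, Scrollable, Button, Frame, Canvas, Clickable, Focusable, Container, object]

L[Widget] = Widget + merge(L[Label], L[TextBox], [Label TextBox])
  take Label:  [Label Frame Clickable Focusable Container object] + [TextBox Scrollable Button Frame Canvas Clickable Focusable Container object] + [Label TextBox]
  take TextBox:  [Frame Clickable Focusable Container object] + [TextBox Scrollable Button Frame Canvas Clickable Focusable Container object] + [TextBox]
  take Scrollable:  [Frame Clickable Focusable Container object] + [Scrollable Button Frame Canvas Clickable Focusable Container object]
  take Button:  [Frame Clickable Focusable Container object] + [Button Frame Canvas Clickable Focusable Container object]
  take Frame:  [Frame Clickable Focusable Container object] + [Frame Canvas Clickable Focusable Container object]
  take Canvas:  [Clickable Focusable Container object] + [Canvas Clickable Focusable Container object]
  take Clickable:  [Clickable Focusable Container object] + [Clickable Focusable Container object]
  take Focusable:  [Focusable Container object] + [Focusable Container object]
  take Container:  [Container object] + [Container object]
  take object:  [object] + [object]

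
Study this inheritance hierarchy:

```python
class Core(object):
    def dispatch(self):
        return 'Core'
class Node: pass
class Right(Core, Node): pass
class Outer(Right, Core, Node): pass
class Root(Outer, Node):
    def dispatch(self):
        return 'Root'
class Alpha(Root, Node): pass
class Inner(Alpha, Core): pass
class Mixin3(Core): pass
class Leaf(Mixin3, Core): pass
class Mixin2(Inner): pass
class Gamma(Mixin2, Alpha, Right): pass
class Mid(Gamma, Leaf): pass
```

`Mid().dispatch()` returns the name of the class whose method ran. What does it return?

L[Mid] = Mid + merge(L[Gamma], L[Leaf], [Gamma Leaf])
  take Gamma:  [Gamma Mixin2 Inner Alpha Root Outer Right Core Node object] + [Leaf Mixin3 Core object] + [Gamma Leaf]
  take Mixin2:  [Mixin2 Inner Alpha Root Outer Right Core Node object] + [Leaf Mixin3 Core object] + [Leaf]
  take Inner:  [Inner Alpha Root Outer Right Core Node object] + [Leaf Mixin3 Core object] + [Leaf]
  take Alpha:  [Alpha Root Outer Right Core Node object] + [Leaf Mixin3 Core object] + [Leaf]
  take Root:  [Root Outer Right Core Node object] + [Leaf Mixin3 Core object] + [Leaf]
  take Outer:  [Outer Right Core Node object] + [Leaf Mixin3 Core object] + [Leaf]
  take Right:  [Right Core Node object] + [Leaf Mixin3 Core object] + [Leaf]
  take Leaf:  [Core Node object] + [Leaf Mixin3 Core object] + [Leaf]
  take Mixin3:  [Core Node object] + [Mixin3 Core object]
  take Core:  [Core Node object] + [Core object]
  take Node:  [Node object] + [object]
  take object:  [object] + [object]
MRO: Mid Gamma Mixin2 Inner Alpha Root Outer Right Leaf Mixin3 Core Node object
dispatch is defined in: Core, Root. First along the MRO is Root.

Root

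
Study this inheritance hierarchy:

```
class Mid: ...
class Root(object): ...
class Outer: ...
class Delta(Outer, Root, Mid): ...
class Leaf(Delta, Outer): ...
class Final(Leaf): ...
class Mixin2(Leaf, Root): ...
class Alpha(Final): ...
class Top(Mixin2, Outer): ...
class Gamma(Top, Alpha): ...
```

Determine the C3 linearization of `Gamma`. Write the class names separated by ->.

L[Gamma] = Gamma + merge(L[Top], L[Alpha], [Top Alpha])
  take Top:  [Top Mixin2 Leaf Delta Outer Root Mid object] + [Alpha Final Leaf Delta Outer Root Mid object] + [Top Alpha]
  take Mixin2:  [Mixin2 Leaf Delta Outer Root Mid object] + [Alpha Final Leaf Delta Outer Root Mid object] + [Alpha]
  take Alpha:  [Leaf Delta Outer Root Mid object] + [Alpha Final Leaf Delta Outer Root Mid object] + [Alpha]
  take Final:  [Leaf Delta Outer Root Mid object] + [Final Leaf Delta Outer Root Mid object]
  take Leaf:  [Leaf Delta Outer Root Mid object] + [Leaf Delta Outer Root Mid object]
  take Delta:  [Delta Outer Root Mid object] + [Delta Outer Root Mid object]
  take Outer:  [Outer Root Mid object] + [Outer Root Mid object]
  take Root:  [Root Mid object] + [Root Mid object]
  take Mid:  [Mid object] + [Mid object]
  take object:  [object] + [object]

Gamma -> Top -> Mixin2 -> Alpha -> Final -> Leaf -> Delta -> Outer -> Root -> Mid -> object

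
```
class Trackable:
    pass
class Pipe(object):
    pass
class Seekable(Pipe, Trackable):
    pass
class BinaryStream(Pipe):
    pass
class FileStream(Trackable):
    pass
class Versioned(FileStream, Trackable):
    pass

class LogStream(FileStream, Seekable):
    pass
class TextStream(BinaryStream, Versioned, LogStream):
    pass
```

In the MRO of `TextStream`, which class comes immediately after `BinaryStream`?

Versioned

L[TextStream] = TextStream + merge(L[BinaryStream], L[Versioned], L[LogStream], [BinaryStream Versioned LogStream])
  take BinaryStream:  [BinaryStream Pipe object] + [Versioned FileStream Trackable object] + [LogStream FileStream Seekable Pipe Trackable object] + [BinaryStream Versioned LogStream]
  take Versioned:  [Pipe object] + [Versioned FileStream Trackable object] + [LogStream FileStream Seekable Pipe Trackable object] + [Versioned LogStream]
  take LogStream:  [Pipe object] + [FileStream Trackable object] + [LogStream FileStream Seekable Pipe Trackable object] + [LogStream]
  take FileStream:  [Pipe object] + [FileStream Trackable object] + [FileStream Seekable Pipe Trackable object]
  take Seekable:  [Pipe object] + [Trackable object] + [Seekable Pipe Trackable object]
  take Pipe:  [Pipe object] + [Trackable object] + [Pipe Trackable object]
  take Trackable:  [object] + [Trackable object] + [Trackable object]
  take object:  [object] + [object] + [object]
MRO: TextStream BinaryStream Versioned LogStream FileStream Seekable Pipe Trackable object
BinaryStream is at position 1; next is Versioned.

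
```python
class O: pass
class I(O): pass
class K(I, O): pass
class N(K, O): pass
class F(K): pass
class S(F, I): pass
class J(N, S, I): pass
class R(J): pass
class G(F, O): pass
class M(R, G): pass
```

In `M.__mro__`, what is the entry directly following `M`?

L[M] = M + merge(L[R], L[G], [R G])
  take R:  [R J N S F K I O object] + [G F K I O object] + [R G]
  take J:  [J N S F K I O object] + [G F K I O object] + [G]
  take N:  [N S F K I O object] + [G F K I O object] + [G]
  take S:  [S F K I O object] + [G F K I O object] + [G]
  take G:  [F K I O object] + [G F K I O object] + [G]
  take F:  [F K I O object] + [F K I O object]
  take K:  [K I O object] + [K I O object]
  take I:  [I O object] + [I O object]
  take O:  [O object] + [O object]
  take object:  [object] + [object]
MRO: M R J N S G F K I O object
M is at position 0; next is R.

R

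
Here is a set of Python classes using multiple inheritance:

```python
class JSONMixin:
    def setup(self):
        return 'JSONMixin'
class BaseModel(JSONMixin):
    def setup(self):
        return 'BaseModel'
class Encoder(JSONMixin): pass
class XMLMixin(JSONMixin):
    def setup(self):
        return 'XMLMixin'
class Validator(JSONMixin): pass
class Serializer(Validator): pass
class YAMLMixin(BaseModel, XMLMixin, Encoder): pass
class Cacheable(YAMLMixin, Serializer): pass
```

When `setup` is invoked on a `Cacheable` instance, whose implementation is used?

BaseModel

L[Cacheable] = Cacheable + merge(L[YAMLMixin], L[Serializer], [YAMLMixin Serializer])
  take YAMLMixin:  [YAMLMixin BaseModel XMLMixin Encoder JSONMixin object] + [Serializer Validator JSONMixin object] + [YAMLMixin Serializer]
  take BaseModel:  [BaseModel XMLMixin Encoder JSONMixin object] + [Serializer Validator JSONMixin object] + [Serializer]
  take XMLMixin:  [XMLMixin Encoder JSONMixin object] + [Serializer Validator JSONMixin object] + [Serializer]
  take Encoder:  [Encoder JSONMixin object] + [Serializer Validator JSONMixin object] + [Serializer]
  take Serializer:  [JSONMixin object] + [Serializer Validator JSONMixin object] + [Serializer]
  take Validator:  [JSONMixin object] + [Validator JSONMixin object]
  take JSONMixin:  [JSONMixin object] + [JSONMixin object]
  take object:  [object] + [object]
MRO: Cacheable YAMLMixin BaseModel XMLMixin Encoder Serializer Validator JSONMixin object
setup is defined in: BaseModel, JSONMixin, XMLMixin. First along the MRO is BaseModel.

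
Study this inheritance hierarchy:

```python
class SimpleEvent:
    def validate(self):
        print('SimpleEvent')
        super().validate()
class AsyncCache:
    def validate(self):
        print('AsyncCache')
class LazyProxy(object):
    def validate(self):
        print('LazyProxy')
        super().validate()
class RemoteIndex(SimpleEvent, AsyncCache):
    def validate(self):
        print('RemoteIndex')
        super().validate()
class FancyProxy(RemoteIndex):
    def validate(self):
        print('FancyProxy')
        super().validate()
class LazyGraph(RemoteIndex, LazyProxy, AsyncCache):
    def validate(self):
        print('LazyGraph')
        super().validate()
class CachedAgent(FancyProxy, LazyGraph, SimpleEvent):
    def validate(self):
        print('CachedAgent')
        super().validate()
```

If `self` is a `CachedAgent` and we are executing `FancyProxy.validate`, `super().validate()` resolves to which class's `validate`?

LazyGraph

L[CachedAgent] = CachedAgent + merge(L[FancyProxy], L[LazyGraph], L[SimpleEvent], [FancyProxy LazyGraph SimpleEvent])
  take FancyProxy:  [FancyProxy RemoteIndex SimpleEvent AsyncCache object] + [LazyGraph RemoteIndex SimpleEvent LazyProxy AsyncCache object] + [SimpleEvent object] + [FancyProxy LazyGraph SimpleEvent]
  take LazyGraph:  [RemoteIndex SimpleEvent AsyncCache object] + [LazyGraph RemoteIndex SimpleEvent LazyProxy AsyncCache object] + [SimpleEvent object] + [LazyGraph SimpleEvent]
  take RemoteIndex:  [RemoteIndex SimpleEvent AsyncCache object] + [RemoteIndex SimpleEvent LazyProxy AsyncCache object] + [SimpleEvent object] + [SimpleEvent]
  take SimpleEvent:  [SimpleEvent AsyncCache object] + [SimpleEvent LazyProxy AsyncCache object] + [SimpleEvent object] + [SimpleEvent]
  take LazyProxy:  [AsyncCache object] + [LazyProxy AsyncCache object] + [object]
  take AsyncCache:  [AsyncCache object] + [AsyncCache object] + [object]
  take object:  [object] + [object] + [object]
MRO: CachedAgent FancyProxy LazyGraph RemoteIndex SimpleEvent LazyProxy AsyncCache object
super() in FancyProxy.validate on a CachedAgent instance goes to the class after FancyProxy in CachedAgent's MRO: LazyGraph.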